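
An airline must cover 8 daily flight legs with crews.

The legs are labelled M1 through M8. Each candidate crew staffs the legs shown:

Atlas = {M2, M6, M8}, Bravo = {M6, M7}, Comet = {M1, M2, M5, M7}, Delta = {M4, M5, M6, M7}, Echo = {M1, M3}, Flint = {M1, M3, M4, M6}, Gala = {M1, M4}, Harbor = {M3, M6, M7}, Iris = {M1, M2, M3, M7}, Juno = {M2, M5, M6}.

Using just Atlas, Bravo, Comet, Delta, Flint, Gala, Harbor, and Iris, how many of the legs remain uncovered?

Union of Atlas, Bravo, Comet, Delta, Flint, Gala, Harbor, Iris = {M1, M2, M3, M4, M5, M6, M7, M8} — that's every leg, so 0 are uncovered.

0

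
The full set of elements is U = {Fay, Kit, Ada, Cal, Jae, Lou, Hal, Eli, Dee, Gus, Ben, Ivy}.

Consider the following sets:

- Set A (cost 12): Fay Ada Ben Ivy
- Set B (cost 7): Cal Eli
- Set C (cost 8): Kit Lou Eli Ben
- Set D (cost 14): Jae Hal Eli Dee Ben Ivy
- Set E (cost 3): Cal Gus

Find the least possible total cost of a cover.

A, C, D, E together cover every element (A ∪ C ∪ D ∪ E = {Fay, Kit, Ada, Cal, Jae, Lou, Hal, Eli, Dee, Gus, Ben, Ivy}); total cost 12 + 8 + 14 + 3 = 37.
No covering selection has total cost below 37.

37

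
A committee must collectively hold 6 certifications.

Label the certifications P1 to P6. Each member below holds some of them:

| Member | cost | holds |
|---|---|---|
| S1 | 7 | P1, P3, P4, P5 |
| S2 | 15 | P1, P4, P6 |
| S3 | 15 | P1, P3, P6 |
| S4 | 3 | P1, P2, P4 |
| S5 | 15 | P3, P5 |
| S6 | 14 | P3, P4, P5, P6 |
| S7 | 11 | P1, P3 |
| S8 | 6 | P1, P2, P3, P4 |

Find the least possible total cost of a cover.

S4, S6 together cover every certification (S4 ∪ S6 = {P1, P2, P3, P4, P5, P6}); total cost 3 + 14 = 17.
The greedy pick S4, S1, S6 costs 24; no covering selection beats 17.

17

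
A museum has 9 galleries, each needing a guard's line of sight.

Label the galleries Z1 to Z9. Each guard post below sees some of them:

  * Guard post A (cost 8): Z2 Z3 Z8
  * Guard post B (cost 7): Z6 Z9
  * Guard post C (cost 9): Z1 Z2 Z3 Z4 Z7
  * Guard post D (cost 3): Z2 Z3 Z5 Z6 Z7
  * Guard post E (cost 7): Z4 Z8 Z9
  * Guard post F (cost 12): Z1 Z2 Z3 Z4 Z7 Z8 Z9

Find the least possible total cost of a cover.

15

D, F together cover every gallery (D ∪ F = {Z1, Z2, Z3, Z4, Z5, Z6, Z7, Z8, Z9}); total cost 3 + 12 = 15.
The greedy pick D, E, C costs 19; no covering selection beats 15.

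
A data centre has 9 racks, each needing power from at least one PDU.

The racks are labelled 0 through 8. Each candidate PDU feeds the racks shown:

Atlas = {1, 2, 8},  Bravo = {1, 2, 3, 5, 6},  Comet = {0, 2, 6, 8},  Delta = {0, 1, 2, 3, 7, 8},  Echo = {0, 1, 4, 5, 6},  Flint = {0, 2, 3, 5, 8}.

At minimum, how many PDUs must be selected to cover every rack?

Take {Delta, Echo}. Their union is {0, 1, 2, 3, 4, 5, 6, 7, 8}, which is all 9 racks.
No single PDU has all 9 racks (the largest, Delta, has 6), so 2 is optimal.

2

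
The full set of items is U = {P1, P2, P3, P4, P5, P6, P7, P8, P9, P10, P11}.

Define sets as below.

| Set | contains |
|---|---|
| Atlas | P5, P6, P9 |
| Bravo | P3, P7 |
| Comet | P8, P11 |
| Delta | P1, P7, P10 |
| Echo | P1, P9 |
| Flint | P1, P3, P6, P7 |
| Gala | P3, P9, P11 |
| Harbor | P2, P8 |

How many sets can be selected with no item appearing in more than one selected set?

3

Atlas, Bravo, Comet are pairwise disjoint (Atlas={P5,P6,P9}; Bravo={P3,P7}; Comet={P8,P11}).
Every remaining set overlaps one of these, and no 4 of the listed sets are pairwise disjoint, so 3 is the maximum.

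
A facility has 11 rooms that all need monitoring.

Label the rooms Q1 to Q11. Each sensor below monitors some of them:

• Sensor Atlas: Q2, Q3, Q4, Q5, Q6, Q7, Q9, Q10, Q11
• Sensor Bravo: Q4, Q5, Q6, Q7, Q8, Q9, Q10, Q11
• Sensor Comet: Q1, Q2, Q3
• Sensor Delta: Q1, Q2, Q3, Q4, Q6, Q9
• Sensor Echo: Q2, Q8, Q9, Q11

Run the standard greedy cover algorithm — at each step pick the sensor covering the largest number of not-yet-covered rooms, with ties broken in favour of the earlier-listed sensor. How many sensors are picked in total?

3

Greedy: pick Atlas (covers 9 new) → pick Bravo (covers 1 new) → pick Comet (covers 1 new). Total picks: 3.
(The true minimum cover uses only 2 sensors, so greedy is not optimal here.)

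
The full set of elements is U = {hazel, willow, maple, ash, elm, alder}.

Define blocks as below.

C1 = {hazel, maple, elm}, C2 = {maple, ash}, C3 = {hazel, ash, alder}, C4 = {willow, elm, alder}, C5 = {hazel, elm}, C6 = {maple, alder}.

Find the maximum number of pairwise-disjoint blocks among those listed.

2

C2, C4 are pairwise disjoint (C2={maple,ash}; C4={willow,elm,alder}).
Every remaining block overlaps one of these, and no 3 of the listed blocks are pairwise disjoint, so 2 is the maximum.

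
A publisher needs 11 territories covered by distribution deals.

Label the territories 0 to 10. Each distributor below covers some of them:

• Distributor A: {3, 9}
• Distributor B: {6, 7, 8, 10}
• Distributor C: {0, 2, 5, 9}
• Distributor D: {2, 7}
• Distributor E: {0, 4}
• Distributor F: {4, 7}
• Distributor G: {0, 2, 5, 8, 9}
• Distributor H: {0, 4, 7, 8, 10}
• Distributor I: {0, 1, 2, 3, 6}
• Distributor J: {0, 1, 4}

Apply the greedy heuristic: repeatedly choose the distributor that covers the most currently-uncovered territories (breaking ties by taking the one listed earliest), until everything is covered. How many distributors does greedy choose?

Greedy: pick G (covers 5 new) → pick B (covers 3 new) → pick I (covers 2 new) → pick E (covers 1 new). Total picks: 4.
(The true minimum cover uses only 3 distributors, so greedy is not optimal here.)

4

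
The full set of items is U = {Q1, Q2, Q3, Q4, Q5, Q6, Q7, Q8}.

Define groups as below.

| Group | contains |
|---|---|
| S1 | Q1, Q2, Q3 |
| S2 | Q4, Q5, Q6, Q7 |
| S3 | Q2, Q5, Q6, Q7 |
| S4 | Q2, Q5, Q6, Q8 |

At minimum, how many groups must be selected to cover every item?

3

S1, S2, and S4 cover everything between them: the union {Q1, Q2, Q3, Q4, Q5, Q6, Q7, Q8} is all of U.
Only S1 contains Q1, so S1 is forced; the remaining 5 items need at least 2 more groups (each remaining group adds at most 4) — so at least 3 groups are needed, and 3 is optimal.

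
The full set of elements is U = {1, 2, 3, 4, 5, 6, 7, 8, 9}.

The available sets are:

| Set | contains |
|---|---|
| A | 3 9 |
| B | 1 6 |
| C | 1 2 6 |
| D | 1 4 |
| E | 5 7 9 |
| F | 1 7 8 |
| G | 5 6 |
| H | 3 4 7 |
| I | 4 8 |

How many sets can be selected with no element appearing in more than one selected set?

3

A, G, I are pairwise disjoint (A={3,9}; G={5,6}; I={4,8}).
Every remaining set overlaps one of these, and no 4 of the listed sets are pairwise disjoint, so 3 is the maximum.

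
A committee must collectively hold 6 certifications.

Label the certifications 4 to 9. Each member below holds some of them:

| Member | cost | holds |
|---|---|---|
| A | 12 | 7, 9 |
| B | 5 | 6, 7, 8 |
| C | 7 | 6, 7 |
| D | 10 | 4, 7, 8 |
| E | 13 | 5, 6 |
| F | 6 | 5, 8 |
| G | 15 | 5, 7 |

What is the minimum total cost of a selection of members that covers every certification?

33

A, B, D, F together cover every certification (A ∪ B ∪ D ∪ F = {4, 5, 6, 7, 8, 9}); total cost 12 + 5 + 10 + 6 = 33.
No covering selection has total cost below 33.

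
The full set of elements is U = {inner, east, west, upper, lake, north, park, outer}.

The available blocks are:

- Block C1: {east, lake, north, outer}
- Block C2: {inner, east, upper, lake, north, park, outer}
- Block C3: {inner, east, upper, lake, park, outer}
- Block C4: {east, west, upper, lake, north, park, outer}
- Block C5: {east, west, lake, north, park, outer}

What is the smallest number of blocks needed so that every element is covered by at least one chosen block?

C3 and C5 cover everything between them: the union {inner, east, west, upper, lake, north, park, outer} is all of U.
No single block has all 8 elements (the largest, C2, has 7), so 2 is optimal.

2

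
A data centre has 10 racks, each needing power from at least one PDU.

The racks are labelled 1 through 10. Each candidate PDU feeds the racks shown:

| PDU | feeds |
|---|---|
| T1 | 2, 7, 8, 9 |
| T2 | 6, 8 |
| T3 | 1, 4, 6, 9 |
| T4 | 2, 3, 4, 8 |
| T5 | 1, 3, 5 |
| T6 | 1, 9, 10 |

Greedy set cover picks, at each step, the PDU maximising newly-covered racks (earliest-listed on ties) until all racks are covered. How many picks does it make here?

Greedy: pick T1 (covers 4 new) → pick T3 (covers 3 new) → pick T5 (covers 2 new) → pick T6 (covers 1 new). Total picks: 4.

4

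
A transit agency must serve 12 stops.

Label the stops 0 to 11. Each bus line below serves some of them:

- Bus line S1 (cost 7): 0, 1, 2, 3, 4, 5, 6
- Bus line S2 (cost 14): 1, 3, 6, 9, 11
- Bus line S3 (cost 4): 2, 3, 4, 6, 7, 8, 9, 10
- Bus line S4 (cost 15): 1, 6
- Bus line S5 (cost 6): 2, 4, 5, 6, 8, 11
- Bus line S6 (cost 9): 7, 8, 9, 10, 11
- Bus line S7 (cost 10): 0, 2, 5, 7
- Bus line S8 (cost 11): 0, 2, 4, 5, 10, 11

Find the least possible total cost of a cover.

S1, S6 together cover every stop (S1 ∪ S6 = {0, 1, 2, 3, 4, 5, 6, 7, 8, 9, 10, 11}); total cost 7 + 9 = 16.
The greedy pick S3, S1, S5 costs 17; no covering selection beats 16.

16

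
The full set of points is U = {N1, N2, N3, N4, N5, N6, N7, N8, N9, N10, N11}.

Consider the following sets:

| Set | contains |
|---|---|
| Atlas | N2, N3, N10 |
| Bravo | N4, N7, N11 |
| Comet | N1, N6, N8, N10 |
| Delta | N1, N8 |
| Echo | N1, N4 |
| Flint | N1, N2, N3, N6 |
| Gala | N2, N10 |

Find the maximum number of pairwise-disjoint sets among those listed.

3

Bravo, Delta, Gala are pairwise disjoint (Bravo={N4,N7,N11}; Delta={N1,N8}; Gala={N2,N10}).
Every remaining set overlaps one of these, and no 4 of the listed sets are pairwise disjoint, so 3 is the maximum.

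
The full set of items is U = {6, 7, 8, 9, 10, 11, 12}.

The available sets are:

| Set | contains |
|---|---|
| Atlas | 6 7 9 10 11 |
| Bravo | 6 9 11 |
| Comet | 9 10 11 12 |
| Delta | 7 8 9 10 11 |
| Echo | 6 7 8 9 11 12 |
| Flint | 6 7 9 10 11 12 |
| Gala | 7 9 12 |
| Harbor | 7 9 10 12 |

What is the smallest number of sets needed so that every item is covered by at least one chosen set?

2

Echo and Harbor cover everything between them: the union {6, 7, 8, 9, 10, 11, 12} is all of U.
No single set has all 7 items (the largest, Echo, has 6), so 2 is optimal.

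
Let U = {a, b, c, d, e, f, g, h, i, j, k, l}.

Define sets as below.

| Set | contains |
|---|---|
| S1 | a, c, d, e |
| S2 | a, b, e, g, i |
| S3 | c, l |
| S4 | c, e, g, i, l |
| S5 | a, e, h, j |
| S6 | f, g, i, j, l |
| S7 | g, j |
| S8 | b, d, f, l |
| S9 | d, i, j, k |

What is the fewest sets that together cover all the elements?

Take {S4, S5, S8, S9}. Their union is {a, b, c, d, e, f, g, h, i, j, k, l}, which is all 12 elements.
No 3 of the 9 sets cover everything (all 84 combinations miss at least one element), so 4 is optimal.

4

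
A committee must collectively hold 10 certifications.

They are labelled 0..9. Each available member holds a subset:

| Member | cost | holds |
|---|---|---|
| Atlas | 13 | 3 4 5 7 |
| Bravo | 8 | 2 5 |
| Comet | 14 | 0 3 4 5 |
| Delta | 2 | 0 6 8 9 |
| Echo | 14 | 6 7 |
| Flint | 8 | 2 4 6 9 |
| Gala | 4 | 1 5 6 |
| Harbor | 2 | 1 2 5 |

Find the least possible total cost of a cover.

Atlas, Delta, Harbor together cover every certification (Atlas ∪ Delta ∪ Harbor = {0, 1, 2, 3, 4, 5, 6, 7, 8, 9}); total cost 13 + 2 + 2 = 17.
No covering selection has total cost below 17.

17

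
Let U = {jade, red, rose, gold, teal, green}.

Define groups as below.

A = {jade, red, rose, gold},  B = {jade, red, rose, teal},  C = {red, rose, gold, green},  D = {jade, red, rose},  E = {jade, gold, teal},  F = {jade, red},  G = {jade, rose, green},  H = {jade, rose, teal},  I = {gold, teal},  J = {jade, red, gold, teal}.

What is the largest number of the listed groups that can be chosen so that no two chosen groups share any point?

G, I are pairwise disjoint (G={jade,rose,green}; I={gold,teal}).
Every remaining group overlaps one of these, and no 3 of the listed groups are pairwise disjoint, so 2 is the maximum.

2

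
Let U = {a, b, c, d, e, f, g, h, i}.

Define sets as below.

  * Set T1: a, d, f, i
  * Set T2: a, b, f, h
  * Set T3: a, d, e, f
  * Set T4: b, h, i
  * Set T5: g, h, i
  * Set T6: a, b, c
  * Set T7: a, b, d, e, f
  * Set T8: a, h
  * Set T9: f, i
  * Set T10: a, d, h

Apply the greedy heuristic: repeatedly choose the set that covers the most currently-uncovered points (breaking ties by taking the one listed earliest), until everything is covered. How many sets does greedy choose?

Greedy: pick T7 (covers 5 new) → pick T5 (covers 3 new) → pick T6 (covers 1 new). Total picks: 3.

3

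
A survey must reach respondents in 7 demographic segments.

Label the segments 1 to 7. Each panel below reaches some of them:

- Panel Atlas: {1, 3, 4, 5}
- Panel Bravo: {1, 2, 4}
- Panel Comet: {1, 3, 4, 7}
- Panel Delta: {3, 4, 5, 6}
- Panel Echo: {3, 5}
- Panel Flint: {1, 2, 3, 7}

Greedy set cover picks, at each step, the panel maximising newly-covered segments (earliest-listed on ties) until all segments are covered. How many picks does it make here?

3

Greedy: pick Atlas (covers 4 new) → pick Flint (covers 2 new) → pick Delta (covers 1 new). Total picks: 3.
(The true minimum cover uses only 2 panels, so greedy is not optimal here.)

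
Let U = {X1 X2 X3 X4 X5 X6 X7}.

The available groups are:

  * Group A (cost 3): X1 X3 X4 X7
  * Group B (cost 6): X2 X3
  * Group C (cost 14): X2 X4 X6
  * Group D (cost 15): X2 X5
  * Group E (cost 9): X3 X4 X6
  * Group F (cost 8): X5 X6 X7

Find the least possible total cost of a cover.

A, B, F together cover every point (A ∪ B ∪ F = {X1, X2, X3, X4, X5, X6, X7}); total cost 3 + 6 + 8 = 17.
No covering selection has total cost below 17.

17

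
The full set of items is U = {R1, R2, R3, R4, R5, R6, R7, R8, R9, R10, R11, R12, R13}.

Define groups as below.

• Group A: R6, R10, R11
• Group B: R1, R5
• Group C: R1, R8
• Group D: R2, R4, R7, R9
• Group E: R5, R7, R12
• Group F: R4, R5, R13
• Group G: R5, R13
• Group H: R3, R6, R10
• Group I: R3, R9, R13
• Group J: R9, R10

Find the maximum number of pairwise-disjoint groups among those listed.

A, C, E, I are pairwise disjoint (A={R6,R10,R11}; C={R1,R8}; E={R5,R7,R12}; I={R3,R9,R13}).
Every remaining group overlaps one of these, and no 5 of the listed groups are pairwise disjoint, so 4 is the maximum.

4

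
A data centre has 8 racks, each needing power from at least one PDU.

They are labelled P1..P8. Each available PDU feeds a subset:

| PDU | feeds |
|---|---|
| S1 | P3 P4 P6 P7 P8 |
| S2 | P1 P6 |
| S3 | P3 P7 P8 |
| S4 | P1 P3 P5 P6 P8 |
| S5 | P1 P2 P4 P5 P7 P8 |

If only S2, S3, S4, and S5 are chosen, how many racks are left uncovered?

Union of S2, S3, S4, S5 = {P1, P2, P3, P4, P5, P6, P7, P8} — that's every rack, so 0 are uncovered.

0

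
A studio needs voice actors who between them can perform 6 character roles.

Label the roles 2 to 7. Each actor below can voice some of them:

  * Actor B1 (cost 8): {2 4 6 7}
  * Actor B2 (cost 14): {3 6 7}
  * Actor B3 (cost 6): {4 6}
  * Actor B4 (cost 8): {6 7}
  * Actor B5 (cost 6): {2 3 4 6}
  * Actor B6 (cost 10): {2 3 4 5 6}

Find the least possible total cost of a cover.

18

B1, B6 together cover every role (B1 ∪ B6 = {2, 3, 4, 5, 6, 7}); total cost 8 + 10 = 18.
The greedy pick B5, B1, B6 costs 24; no covering selection beats 18.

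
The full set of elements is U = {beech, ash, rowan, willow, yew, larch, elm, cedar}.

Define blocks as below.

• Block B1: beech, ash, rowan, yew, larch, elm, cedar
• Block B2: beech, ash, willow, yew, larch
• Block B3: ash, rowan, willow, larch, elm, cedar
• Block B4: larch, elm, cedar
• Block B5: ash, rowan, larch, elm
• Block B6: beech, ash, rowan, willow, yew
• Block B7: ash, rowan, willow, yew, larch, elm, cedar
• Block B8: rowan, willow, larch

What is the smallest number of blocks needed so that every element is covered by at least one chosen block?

2

B1 and B3 cover everything between them: the union {beech, ash, rowan, willow, yew, larch, elm, cedar} is all of U.
No single block has all 8 elements (the largest, B1, has 7), so 2 is optimal.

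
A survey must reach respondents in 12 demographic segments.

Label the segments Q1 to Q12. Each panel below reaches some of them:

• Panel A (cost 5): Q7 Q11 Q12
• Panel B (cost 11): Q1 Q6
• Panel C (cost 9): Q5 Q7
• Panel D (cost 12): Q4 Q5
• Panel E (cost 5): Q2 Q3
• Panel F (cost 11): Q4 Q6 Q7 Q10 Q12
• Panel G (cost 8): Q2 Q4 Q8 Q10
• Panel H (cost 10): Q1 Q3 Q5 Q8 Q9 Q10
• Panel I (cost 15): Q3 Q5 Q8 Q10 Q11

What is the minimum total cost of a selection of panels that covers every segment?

A, E, F, H together cover every segment (A ∪ E ∪ F ∪ H = {Q1, Q2, Q3, Q4, Q5, Q6, Q7, Q8, Q9, Q10, Q11, Q12}); total cost 5 + 5 + 11 + 10 = 31.
The greedy pick A, H, G, B costs 34; no covering selection beats 31.

31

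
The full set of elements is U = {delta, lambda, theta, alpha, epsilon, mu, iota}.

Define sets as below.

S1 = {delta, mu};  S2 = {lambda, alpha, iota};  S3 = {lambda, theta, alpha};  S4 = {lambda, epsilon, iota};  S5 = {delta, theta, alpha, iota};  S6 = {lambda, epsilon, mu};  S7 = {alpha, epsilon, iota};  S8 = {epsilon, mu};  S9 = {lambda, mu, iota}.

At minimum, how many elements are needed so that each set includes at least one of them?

H = {theta, mu, iota} meets every set (each contains at least one member of H), and |H| = 3.
No choice of 2 elements meets every set, so 3 is the minimum.

3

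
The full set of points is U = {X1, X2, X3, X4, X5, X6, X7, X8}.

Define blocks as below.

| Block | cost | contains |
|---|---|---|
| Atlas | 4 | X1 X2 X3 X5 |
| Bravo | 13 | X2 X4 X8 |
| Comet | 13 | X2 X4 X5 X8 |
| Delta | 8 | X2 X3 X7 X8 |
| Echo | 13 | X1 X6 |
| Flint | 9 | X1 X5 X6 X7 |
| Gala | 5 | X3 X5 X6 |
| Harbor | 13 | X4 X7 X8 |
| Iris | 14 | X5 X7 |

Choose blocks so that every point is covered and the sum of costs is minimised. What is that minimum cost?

Atlas, Gala, Harbor together cover every point (Atlas ∪ Gala ∪ Harbor = {X1, X2, X3, X4, X5, X6, X7, X8}); total cost 4 + 5 + 13 = 22.
The greedy pick Atlas, Delta, Gala, Bravo costs 30; no covering selection beats 22.

22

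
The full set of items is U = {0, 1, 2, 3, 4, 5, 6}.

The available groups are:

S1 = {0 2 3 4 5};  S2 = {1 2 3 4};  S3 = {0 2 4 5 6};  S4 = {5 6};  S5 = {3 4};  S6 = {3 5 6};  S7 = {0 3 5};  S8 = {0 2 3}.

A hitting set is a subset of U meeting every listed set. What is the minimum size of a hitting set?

2

H = {3, 6} meets every group (each contains at least one member of H), and |H| = 2.
The groups S2, S4 are pairwise disjoint, so any hitting set needs a separate item for each — at least 2. Hence 2 is optimal.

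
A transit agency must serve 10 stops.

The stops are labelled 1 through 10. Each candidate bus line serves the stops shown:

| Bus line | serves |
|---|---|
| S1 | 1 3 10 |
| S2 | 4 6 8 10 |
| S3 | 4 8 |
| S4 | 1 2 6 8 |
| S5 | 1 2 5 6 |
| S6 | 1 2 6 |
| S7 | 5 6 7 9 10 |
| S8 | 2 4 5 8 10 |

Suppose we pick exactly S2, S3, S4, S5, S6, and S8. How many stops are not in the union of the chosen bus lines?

3

Union of S2, S3, S4, S5, S6, S8 = {1, 2, 4, 5, 6, 8, 10}.
Not covered: 3, 7, 9 — 3 stops.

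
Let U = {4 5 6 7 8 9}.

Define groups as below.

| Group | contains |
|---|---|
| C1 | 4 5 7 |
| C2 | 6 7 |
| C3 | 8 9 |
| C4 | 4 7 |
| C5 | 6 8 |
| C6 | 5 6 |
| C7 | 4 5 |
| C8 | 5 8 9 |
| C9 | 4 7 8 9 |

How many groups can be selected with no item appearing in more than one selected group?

C2, C3, C7 are pairwise disjoint (C2={6,7}; C3={8,9}; C7={4,5}).
Every remaining group overlaps one of these, and no 4 of the listed groups are pairwise disjoint, so 3 is the maximum.

3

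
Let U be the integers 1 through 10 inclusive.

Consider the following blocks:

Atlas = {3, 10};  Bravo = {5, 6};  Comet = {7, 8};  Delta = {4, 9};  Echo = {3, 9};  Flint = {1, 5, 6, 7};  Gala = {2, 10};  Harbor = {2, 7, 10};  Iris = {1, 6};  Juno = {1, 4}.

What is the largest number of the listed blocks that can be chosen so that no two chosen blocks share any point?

Bravo, Comet, Echo, Gala, Juno are pairwise disjoint (Bravo={5,6}; Comet={7,8}; Echo={3,9}; Gala={2,10}; Juno={1,4}).
Every remaining block overlaps one of these, and no 6 of the listed blocks are pairwise disjoint, so 5 is the maximum.

5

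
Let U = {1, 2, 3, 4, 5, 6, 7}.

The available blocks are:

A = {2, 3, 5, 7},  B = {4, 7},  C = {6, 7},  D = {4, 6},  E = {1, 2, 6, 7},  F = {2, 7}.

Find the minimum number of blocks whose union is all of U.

3

A, D, and E cover everything between them: the union {1, 2, 3, 4, 5, 6, 7} is all of U.
Only E contains 1, so E is forced; the remaining 3 points need at least 2 more blocks (each remaining block adds at most 2) — so at least 3 blocks are needed, and 3 is optimal.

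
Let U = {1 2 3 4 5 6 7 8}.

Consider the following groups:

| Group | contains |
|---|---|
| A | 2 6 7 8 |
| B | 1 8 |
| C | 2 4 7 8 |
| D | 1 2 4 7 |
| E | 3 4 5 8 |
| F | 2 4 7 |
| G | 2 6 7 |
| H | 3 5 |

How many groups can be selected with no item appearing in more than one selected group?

3

B, G, H are pairwise disjoint (B={1,8}; G={2,6,7}; H={3,5}).
Every remaining group overlaps one of these, and no 4 of the listed groups are pairwise disjoint, so 3 is the maximum.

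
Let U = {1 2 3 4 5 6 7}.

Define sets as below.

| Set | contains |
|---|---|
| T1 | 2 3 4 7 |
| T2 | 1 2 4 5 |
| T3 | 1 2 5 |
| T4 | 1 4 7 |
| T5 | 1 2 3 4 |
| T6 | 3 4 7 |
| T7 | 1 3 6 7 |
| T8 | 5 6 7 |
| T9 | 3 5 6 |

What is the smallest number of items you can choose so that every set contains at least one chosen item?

Take H = {2, 4, 6}. Each listed set contains at least one of these, so H is a hitting set of size 3.
No choice of 2 items meets every set, so 3 is the minimum.

3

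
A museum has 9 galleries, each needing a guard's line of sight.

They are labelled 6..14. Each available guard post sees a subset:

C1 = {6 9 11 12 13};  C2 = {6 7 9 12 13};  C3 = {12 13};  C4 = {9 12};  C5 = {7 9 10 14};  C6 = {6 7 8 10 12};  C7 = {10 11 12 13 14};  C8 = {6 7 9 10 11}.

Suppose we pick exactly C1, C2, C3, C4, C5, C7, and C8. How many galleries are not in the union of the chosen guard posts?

Union of C1, C2, C3, C4, C5, C7, C8 = {6, 7, 9, 10, 11, 12, 13, 14}.
Not covered: 8 — 1 gallery.

1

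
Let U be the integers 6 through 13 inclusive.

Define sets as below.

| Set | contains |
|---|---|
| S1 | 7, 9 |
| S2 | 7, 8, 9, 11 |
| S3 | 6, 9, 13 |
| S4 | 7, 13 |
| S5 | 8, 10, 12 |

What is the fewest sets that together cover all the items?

S2, S3, and S5 cover everything between them: the union {6, 7, 8, 9, 10, 11, 12, 13} is all of U.
Only S3 contains 6, so S3 is forced; the remaining 5 items need at least 2 more sets (each remaining set adds at most 3) — so at least 3 sets are needed, and 3 is optimal.

3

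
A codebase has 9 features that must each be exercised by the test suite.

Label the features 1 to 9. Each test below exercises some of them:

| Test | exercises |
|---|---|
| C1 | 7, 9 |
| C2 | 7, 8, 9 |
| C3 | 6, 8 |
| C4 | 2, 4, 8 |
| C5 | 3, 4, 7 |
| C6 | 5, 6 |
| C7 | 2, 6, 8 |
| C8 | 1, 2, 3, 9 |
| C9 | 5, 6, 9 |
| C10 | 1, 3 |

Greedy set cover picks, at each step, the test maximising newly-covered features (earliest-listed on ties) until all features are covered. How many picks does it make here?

Greedy: pick C8 (covers 4 new) → pick C2 (covers 2 new) → pick C6 (covers 2 new) → pick C4 (covers 1 new). Total picks: 4.

4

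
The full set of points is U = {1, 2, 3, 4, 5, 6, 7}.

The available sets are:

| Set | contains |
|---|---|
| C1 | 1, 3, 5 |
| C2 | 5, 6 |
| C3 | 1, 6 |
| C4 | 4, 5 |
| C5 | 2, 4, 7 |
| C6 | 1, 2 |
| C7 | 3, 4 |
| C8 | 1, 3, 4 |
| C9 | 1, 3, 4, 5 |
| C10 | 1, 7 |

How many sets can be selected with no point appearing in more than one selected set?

C2, C7, C10 are pairwise disjoint (C2={5,6}; C7={3,4}; C10={1,7}).
Every remaining set overlaps one of these, and no 4 of the listed sets are pairwise disjoint, so 3 is the maximum.

3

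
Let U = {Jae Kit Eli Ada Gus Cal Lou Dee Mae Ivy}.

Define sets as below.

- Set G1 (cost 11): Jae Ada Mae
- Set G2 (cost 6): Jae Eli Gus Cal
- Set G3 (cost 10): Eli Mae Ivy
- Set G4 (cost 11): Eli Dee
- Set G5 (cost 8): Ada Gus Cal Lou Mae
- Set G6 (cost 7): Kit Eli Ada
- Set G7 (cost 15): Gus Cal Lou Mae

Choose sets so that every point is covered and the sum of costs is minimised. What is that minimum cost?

42

G2, G3, G4, G5, G6 together cover every point (G2 ∪ G3 ∪ G4 ∪ G5 ∪ G6 = {Jae, Kit, Eli, Ada, Gus, Cal, Lou, Dee, Mae, Ivy}); total cost 6 + 10 + 11 + 8 + 7 = 42.
No covering selection has total cost below 42.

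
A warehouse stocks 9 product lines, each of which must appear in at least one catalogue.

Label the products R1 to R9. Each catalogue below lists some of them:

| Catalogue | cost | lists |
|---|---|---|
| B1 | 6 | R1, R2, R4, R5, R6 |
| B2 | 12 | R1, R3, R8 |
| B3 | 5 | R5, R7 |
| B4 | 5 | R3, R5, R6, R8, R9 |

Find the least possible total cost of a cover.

16

B1, B3, B4 together cover every product (B1 ∪ B3 ∪ B4 = {R1, R2, R3, R4, R5, R6, R7, R8, R9}); total cost 6 + 5 + 5 = 16.
No covering selection has total cost below 16.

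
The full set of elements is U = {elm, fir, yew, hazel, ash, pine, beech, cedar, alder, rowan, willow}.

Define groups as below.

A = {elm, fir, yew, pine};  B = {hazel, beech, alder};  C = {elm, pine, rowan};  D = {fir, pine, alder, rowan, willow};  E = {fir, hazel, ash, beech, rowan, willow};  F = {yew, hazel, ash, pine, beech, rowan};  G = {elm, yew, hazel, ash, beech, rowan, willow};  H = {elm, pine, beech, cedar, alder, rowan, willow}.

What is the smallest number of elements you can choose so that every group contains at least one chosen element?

2

Take T = {pine, beech}. Each listed group contains at least one of these, so T is a hitting set of size 2.
The groups B, C are pairwise disjoint, so any hitting set needs a separate element for each — at least 2. Hence 2 is optimal.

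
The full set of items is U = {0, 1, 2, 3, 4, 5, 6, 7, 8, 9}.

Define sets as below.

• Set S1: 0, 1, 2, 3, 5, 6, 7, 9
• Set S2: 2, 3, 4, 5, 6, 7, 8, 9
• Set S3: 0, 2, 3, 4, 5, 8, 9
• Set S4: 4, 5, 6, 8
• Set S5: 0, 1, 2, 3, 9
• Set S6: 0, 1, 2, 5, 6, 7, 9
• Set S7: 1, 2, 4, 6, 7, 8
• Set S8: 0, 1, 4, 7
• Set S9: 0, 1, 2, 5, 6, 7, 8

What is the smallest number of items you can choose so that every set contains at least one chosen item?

H = {0, 8} meets every set (each contains at least one member of H), and |H| = 2.
The sets S4, S5 are pairwise disjoint, so any hitting set needs a separate item for each — at least 2. Hence 2 is optimal.

2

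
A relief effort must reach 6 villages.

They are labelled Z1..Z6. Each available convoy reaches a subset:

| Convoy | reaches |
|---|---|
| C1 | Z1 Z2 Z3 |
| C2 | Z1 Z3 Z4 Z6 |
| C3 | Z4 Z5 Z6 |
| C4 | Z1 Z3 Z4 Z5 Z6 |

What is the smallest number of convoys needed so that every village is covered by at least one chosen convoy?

Take {C1, C4}. Their union is {Z1, Z2, Z3, Z4, Z5, Z6}, which is all 6 villages.
No single convoy has all 6 villages (the largest, C4, has 5), so 2 is optimal.

2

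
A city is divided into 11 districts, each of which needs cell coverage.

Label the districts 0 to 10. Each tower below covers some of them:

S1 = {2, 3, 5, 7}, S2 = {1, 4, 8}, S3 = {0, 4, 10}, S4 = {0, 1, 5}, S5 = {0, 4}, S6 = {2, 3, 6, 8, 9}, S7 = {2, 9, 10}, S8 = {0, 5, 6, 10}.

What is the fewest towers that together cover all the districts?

4

Take {S1, S3, S4, S6}. Their union is {0, 1, 2, 3, 4, 5, 6, 7, 8, 9, 10}, which is all 11 districts.
Only S1 contains 7, so S1 is forced; the remaining 7 districts need at least 3 more towers (each remaining tower adds at most 3) — so at least 4 towers are needed, and 4 is optimal.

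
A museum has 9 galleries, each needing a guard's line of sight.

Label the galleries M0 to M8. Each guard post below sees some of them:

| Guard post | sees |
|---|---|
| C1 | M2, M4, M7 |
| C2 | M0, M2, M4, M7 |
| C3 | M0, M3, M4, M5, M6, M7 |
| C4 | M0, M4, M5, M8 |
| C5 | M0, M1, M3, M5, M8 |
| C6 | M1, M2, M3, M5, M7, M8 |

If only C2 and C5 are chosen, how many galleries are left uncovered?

1

Union of C2, C5 = {M0, M1, M2, M3, M4, M5, M7, M8}.
Not covered: M6 — 1 gallery.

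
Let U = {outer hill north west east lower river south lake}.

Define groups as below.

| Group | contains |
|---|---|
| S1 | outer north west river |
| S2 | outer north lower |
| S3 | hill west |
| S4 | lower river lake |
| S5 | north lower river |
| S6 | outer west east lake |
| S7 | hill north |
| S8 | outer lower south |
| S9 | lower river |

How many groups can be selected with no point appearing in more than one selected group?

3

S6, S7, S9 are pairwise disjoint (S6={outer,west,east,lake}; S7={hill,north}; S9={lower,river}).
Every remaining group overlaps one of these, and no 4 of the listed groups are pairwise disjoint, so 3 is the maximum.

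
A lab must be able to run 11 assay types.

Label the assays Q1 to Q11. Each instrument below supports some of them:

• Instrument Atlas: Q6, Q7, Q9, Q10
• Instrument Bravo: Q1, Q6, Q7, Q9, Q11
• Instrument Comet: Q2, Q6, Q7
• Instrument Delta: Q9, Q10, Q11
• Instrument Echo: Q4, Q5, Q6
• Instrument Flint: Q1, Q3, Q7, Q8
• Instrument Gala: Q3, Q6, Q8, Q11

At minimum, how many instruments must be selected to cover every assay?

4

Take {Comet, Delta, Echo, Flint}. Their union is {Q1, Q2, Q3, Q4, Q5, Q6, Q7, Q8, Q9, Q10, Q11}, which is all 11 assays.
Only Comet contains Q2, so Comet is forced; the remaining 8 assays need at least 3 more instruments (each remaining instrument adds at most 3) — so at least 4 instruments are needed, and 4 is optimal.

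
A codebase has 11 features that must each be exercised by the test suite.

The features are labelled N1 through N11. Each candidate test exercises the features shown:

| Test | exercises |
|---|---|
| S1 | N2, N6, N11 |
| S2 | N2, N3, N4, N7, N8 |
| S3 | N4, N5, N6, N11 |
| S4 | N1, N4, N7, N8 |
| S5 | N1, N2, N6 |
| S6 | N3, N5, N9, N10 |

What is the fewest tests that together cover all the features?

S1 and S4 and S6 together: S1 ∪ S4 ∪ S6 = {N1, N2, N3, N4, N5, N6, N7, N8, N9, N10, N11} — every feature is covered.
Each test has at most 5 features, and 2·5 = 10 < 11 — so at least 3 tests are needed, and 3 is optimal.

3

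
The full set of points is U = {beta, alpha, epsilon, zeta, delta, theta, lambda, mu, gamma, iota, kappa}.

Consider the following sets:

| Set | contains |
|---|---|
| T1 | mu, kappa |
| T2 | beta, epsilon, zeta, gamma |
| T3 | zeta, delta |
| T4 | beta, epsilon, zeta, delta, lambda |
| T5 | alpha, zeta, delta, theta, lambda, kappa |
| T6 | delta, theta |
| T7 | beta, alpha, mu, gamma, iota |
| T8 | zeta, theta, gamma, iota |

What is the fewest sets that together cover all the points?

3

T2 and T5 and T7 together: T2 ∪ T5 ∪ T7 = {beta, alpha, epsilon, zeta, delta, theta, lambda, mu, gamma, iota, kappa} — every point is covered.
No 2 of the 8 sets cover everything (all 28 combinations miss at least one point), so 3 is optimal.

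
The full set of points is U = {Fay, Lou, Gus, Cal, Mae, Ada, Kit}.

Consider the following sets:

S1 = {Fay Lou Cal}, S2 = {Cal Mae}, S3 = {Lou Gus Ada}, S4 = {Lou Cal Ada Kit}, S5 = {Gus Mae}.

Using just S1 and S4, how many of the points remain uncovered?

Union of S1, S4 = {Fay, Lou, Cal, Ada, Kit}.
Not covered: Gus, Mae — 2 points.

2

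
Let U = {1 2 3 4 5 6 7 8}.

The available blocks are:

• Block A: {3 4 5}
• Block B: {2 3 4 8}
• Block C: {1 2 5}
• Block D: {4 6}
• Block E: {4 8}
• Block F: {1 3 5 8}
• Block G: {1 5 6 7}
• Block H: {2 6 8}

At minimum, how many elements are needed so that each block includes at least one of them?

3

T = {4, 5, 8} meets every block (each contains at least one member of T), and |T| = 3.
No choice of 2 elements meets every block, so 3 is the minimum.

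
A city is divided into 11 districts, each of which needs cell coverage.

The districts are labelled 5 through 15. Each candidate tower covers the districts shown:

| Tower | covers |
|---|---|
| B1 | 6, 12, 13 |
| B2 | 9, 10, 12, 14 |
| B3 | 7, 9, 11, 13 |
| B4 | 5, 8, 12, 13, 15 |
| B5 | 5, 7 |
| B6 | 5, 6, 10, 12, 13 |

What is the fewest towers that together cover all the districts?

4

Take {B1, B2, B3, B4}. Their union is {5, 6, 7, 8, 9, 10, 11, 12, 13, 14, 15}, which is all 11 districts.
No 3 of the 6 towers cover everything (all 20 combinations miss at least one district), so 4 is optimal.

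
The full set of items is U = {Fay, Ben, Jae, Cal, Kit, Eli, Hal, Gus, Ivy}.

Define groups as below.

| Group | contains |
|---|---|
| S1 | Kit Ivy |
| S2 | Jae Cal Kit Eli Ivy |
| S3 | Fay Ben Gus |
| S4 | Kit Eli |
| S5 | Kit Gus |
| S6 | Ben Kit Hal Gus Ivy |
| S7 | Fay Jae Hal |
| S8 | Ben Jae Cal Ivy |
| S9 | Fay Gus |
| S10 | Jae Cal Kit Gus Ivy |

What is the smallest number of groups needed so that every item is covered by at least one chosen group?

3

Take {S2, S3, S6}. Their union is {Fay, Ben, Jae, Cal, Kit, Eli, Hal, Gus, Ivy}, which is all 9 items.
No 2 of the 10 groups cover everything (all 45 combinations miss at least one item), so 3 is optimal.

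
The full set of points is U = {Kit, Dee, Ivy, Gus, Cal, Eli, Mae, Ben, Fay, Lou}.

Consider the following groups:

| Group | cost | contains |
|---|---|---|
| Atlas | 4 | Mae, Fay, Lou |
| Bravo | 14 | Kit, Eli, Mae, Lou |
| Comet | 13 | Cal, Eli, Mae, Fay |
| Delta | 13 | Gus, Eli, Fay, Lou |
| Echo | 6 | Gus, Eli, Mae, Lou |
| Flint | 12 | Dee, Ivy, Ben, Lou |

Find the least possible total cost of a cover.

45

Bravo, Comet, Echo, Flint together cover every point (Bravo ∪ Comet ∪ Echo ∪ Flint = {Kit, Dee, Ivy, Gus, Cal, Eli, Mae, Ben, Fay, Lou}); total cost 14 + 13 + 6 + 12 = 45.
The greedy pick Atlas, Echo, Flint, Comet, Bravo costs 49; no covering selection beats 45.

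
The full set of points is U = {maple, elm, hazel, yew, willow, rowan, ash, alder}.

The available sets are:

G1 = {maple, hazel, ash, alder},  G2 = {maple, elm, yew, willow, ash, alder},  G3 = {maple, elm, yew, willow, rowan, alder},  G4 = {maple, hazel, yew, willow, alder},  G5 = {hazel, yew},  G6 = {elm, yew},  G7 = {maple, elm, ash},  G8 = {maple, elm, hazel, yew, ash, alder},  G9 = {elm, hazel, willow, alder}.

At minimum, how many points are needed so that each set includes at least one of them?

2

Take H = {elm, hazel}. Each listed set contains at least one of these, so H is a hitting set of size 2.
The sets G5, G7 are pairwise disjoint, so any hitting set needs a separate point for each — at least 2. Hence 2 is optimal.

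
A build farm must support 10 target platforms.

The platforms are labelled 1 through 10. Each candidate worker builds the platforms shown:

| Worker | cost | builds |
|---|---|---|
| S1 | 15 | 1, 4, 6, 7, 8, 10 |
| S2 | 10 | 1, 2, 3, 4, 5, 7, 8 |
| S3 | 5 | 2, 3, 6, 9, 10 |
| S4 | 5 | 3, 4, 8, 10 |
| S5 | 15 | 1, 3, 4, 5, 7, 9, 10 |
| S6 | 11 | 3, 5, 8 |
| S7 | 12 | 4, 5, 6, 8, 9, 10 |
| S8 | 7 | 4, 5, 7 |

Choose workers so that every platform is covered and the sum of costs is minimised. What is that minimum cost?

S2, S3 together cover every platform (S2 ∪ S3 = {1, 2, 3, 4, 5, 6, 7, 8, 9, 10}); total cost 10 + 5 = 15.
No covering selection has total cost below 15.

15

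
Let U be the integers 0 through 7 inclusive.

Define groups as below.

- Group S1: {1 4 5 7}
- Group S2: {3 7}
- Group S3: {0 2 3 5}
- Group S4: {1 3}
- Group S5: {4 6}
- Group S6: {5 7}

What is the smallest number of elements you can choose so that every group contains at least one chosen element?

The 3 elements {3, 5, 6} hit every group.
The groups S4, S5, S6 are pairwise disjoint, so any hitting set needs a separate element for each — at least 3. Hence 3 is optimal.

3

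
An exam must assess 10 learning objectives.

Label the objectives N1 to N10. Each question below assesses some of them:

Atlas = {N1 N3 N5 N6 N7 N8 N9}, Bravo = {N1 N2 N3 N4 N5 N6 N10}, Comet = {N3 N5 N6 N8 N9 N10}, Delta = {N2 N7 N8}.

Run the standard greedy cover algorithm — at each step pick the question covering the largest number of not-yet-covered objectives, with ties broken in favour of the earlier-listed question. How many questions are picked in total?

2

Greedy: pick Atlas (covers 7 new) → pick Bravo (covers 3 new). Total picks: 2.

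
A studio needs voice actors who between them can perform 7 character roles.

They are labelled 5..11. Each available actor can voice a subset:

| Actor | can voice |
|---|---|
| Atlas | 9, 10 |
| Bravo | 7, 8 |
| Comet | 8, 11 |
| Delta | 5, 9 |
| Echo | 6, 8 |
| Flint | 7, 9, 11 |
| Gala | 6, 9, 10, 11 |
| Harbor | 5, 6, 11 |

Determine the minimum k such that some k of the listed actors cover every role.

Atlas and Bravo and Harbor together: Atlas ∪ Bravo ∪ Harbor = {5, 6, 7, 8, 9, 10, 11} — every role is covered.
No 2 of the 8 actors cover everything (all 28 combinations miss at least one role), so 3 is optimal.

3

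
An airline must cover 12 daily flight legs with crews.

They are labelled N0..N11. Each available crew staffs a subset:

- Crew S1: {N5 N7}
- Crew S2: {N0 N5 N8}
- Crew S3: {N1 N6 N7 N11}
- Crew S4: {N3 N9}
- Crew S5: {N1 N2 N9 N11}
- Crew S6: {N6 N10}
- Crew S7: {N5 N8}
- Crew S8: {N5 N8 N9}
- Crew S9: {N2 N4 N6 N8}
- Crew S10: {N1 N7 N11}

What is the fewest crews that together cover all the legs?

S2 and S3 and S4 and S6 and S9 together: S2 ∪ S3 ∪ S4 ∪ S6 ∪ S9 = {N0, N1, N2, N3, N4, N5, N6, N7, N8, N9, N10, N11} — every leg is covered.
No 4 of the 10 crews cover everything (all 210 combinations miss at least one leg), so 5 is optimal.

5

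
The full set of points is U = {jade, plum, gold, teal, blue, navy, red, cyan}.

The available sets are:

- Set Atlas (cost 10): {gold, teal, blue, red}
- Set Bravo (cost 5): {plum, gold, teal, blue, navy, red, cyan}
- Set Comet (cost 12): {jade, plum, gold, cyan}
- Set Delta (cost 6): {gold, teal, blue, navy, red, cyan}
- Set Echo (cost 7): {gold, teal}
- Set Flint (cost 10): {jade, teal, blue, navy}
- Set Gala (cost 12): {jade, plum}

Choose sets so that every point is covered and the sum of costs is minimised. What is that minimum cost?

Bravo, Flint together cover every point (Bravo ∪ Flint = {jade, plum, gold, teal, blue, navy, red, cyan}); total cost 5 + 10 = 15.
No covering selection has total cost below 15.

15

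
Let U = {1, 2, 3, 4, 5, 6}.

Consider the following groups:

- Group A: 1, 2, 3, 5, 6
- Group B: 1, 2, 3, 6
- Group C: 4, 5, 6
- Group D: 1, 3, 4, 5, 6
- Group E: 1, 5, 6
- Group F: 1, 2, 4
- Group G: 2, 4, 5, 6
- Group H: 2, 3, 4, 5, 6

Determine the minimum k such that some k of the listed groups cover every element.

Take {A, H}. Their union is {1, 2, 3, 4, 5, 6}, which is all 6 elements.
No single group has all 6 elements (the largest, A, has 5), so 2 is optimal.

2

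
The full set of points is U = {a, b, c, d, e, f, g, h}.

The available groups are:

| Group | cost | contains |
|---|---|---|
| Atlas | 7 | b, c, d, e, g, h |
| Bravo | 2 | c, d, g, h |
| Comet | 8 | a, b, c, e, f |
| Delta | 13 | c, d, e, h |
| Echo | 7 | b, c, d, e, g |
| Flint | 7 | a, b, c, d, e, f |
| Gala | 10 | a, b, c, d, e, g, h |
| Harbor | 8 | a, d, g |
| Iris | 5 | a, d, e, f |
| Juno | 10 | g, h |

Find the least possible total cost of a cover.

9

Bravo, Flint together cover every point (Bravo ∪ Flint = {a, b, c, d, e, f, g, h}); total cost 2 + 7 = 9.
The greedy pick Bravo, Iris, Atlas costs 14; no covering selection beats 9.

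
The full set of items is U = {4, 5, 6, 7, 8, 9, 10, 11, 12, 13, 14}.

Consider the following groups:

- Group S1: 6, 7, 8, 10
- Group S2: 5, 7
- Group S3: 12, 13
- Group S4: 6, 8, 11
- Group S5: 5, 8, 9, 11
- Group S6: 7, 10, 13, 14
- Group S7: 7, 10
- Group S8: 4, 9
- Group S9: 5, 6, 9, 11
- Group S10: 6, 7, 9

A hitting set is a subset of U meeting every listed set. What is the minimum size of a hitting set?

4

Take H = {7, 8, 9, 12}. Each listed group contains at least one of these, so H is a hitting set of size 4.
The groups S3, S4, S7, S8 are pairwise disjoint, so any hitting set needs a separate item for each — at least 4. Hence 4 is optimal.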